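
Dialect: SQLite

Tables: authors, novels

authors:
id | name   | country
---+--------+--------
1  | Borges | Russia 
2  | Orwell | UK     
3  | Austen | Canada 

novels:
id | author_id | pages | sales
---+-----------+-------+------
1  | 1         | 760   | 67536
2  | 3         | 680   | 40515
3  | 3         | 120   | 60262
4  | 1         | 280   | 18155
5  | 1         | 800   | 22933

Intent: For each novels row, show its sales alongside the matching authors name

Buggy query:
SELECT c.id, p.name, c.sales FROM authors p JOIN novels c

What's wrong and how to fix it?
Bug: JOIN with no ON clause produces a cartesian product; every novels row pairs with every authors row

Fix: Specify the join condition linking the foreign key to the parent id

Corrected query:
SELECT c.id, p.name, c.sales FROM authors p JOIN novels c ON c.author_id = p.id

Result:
id | name   | sales
---+--------+------
1  | Borges | 67536
2  | Austen | 40515
3  | Austen | 60262
4  | Borges | 18155
5  | Borges | 22933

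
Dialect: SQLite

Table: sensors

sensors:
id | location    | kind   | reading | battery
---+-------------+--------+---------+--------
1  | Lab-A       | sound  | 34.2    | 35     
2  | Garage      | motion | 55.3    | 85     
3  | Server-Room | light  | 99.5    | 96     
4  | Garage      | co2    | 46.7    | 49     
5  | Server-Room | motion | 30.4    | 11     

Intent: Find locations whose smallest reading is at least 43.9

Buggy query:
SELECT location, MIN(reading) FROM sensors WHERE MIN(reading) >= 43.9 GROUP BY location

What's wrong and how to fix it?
Bug: MIN() in WHERE is a misuse of aggregate

Fix: Use HAVING for the per-group MIN condition

Corrected query:
SELECT location, MIN(reading) FROM sensors GROUP BY location HAVING MIN(reading) >= 43.9

Result:
location | MIN(reading)
---------+-------------
Garage   | 46.7        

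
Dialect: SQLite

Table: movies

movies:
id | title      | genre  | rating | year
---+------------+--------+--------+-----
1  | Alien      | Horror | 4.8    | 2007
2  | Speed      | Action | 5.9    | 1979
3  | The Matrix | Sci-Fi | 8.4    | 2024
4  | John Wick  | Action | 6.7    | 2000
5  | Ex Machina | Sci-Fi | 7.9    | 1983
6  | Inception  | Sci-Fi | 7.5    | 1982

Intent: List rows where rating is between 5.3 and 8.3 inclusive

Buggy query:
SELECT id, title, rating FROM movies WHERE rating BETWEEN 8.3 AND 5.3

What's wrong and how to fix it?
Bug: The bounds are reversed; BETWEEN a AND b requires a <= b to match anything

Fix: Swap the bounds so the smaller value comes first

Corrected query:
SELECT id, title, rating FROM movies WHERE rating BETWEEN 5.3 AND 8.3

Result:
id | title      | rating
---+------------+-------
2  | Speed      | 5.9   
4  | John Wick  | 6.7   
5  | Ex Machina | 7.9   
6  | Inception  | 7.5   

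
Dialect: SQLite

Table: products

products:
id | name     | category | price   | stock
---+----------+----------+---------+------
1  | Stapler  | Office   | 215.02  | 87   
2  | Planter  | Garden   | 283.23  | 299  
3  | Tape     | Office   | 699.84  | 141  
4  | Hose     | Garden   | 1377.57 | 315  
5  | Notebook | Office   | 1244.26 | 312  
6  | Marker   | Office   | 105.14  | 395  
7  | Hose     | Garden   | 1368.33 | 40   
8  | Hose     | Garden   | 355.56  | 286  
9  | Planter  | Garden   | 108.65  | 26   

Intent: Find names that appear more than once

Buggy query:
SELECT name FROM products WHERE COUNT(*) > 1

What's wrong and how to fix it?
Bug: WHERE can't reference COUNT(*); aggregates are computed after WHERE

Fix: GROUP BY name, then filter groups with HAVING COUNT(*) > 1

Corrected query:
SELECT name FROM products GROUP BY name HAVING COUNT(*) > 1

Result:
name   
-------
Hose   
Planter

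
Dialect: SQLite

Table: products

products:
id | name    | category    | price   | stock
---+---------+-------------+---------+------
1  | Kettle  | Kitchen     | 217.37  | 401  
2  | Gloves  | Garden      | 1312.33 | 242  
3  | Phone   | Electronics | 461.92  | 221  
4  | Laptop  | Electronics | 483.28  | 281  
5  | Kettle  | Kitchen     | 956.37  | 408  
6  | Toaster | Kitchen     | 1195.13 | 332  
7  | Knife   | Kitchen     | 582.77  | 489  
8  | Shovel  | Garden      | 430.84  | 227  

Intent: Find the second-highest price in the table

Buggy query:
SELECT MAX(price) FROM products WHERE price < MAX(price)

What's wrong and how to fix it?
Bug: The inner MAX is an aggregate inside WHERE, which is not allowed

Fix: Compute the overall MAX in a subquery, then take MAX of rows below it

Corrected query:
SELECT MAX(price) FROM products WHERE price < (SELECT MAX(price) FROM products)

Result:
MAX(price)
----------
1195.13   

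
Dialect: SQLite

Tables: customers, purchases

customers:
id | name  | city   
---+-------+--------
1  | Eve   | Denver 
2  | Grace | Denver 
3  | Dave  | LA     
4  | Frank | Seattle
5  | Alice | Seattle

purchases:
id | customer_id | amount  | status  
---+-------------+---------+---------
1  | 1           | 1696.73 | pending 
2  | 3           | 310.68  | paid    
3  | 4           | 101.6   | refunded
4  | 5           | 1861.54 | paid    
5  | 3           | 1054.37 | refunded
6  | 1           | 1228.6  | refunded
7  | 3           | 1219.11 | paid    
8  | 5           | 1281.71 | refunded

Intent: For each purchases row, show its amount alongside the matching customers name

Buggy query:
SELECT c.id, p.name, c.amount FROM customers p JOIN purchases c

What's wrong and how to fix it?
Bug: JOIN with no ON clause produces a cartesian product; every purchases row pairs with every customers row

Fix: Add ON c.customer_id = p.id to the JOIN

Corrected query:
SELECT c.id, p.name, c.amount FROM customers p JOIN purchases c ON c.customer_id = p.id

Result:
id | name  | amount 
---+-------+--------
1  | Eve   | 1696.73
2  | Dave  | 310.68 
3  | Frank | 101.6  
4  | Alice | 1861.54
5  | Dave  | 1054.37
6  | Eve   | 1228.6 
7  | Dave  | 1219.11
8  | Alice | 1281.71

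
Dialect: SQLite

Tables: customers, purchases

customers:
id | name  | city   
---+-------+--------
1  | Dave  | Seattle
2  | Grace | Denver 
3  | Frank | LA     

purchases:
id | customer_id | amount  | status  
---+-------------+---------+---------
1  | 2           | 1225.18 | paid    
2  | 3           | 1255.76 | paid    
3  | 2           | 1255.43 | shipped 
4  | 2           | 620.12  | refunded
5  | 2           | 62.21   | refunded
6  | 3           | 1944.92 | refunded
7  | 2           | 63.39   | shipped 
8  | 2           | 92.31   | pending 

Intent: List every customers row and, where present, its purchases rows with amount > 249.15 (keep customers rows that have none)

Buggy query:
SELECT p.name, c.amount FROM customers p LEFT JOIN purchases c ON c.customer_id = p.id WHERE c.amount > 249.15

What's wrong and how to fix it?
Bug: A WHERE condition on the right-hand table after LEFT JOIN drops unmatched parents

Fix: Put 'c.amount > 249.15' in the JOIN's ON clause instead of WHERE

Corrected query:
SELECT p.name, c.amount FROM customers p LEFT JOIN purchases c ON c.customer_id = p.id AND c.amount > 249.15

Result:
name  | amount 
------+--------
Dave  | NULL   
Grace | 620.12 
Grace | 1225.18
Grace | 1255.43
Frank | 1255.76
Frank | 1944.92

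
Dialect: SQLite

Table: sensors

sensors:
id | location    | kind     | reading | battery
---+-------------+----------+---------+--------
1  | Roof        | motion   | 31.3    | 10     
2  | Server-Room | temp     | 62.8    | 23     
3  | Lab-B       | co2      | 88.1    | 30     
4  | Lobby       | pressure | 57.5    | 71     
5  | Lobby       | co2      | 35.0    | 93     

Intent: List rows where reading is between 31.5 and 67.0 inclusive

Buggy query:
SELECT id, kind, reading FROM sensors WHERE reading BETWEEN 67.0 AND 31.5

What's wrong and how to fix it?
Bug: The bounds are reversed; BETWEEN a AND b requires a <= b to match anything

Fix: Swap the bounds so the smaller value comes first

Corrected query:
SELECT id, kind, reading FROM sensors WHERE reading BETWEEN 31.5 AND 67.0

Result:
id | kind     | reading
---+----------+--------
2  | temp     | 62.8   
4  | pressure | 57.5   
5  | co2      | 35     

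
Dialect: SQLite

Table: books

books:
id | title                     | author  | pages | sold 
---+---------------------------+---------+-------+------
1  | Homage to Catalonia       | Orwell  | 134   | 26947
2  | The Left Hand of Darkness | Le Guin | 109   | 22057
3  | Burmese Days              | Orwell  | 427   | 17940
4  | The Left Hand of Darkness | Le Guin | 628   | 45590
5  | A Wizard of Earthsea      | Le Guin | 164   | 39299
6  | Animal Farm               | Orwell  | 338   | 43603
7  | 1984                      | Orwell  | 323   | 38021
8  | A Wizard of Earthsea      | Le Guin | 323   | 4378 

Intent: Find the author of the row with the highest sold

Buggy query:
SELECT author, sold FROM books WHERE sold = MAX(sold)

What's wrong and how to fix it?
Bug: MAX(sold) is an aggregate and cannot be used directly in WHERE

Fix: Wrap MAX in a scalar subquery so WHERE compares against a single value

Corrected query:
SELECT author, sold FROM books WHERE sold = (SELECT MAX(sold) FROM books)

Result:
author  | sold 
--------+------
Le Guin | 45590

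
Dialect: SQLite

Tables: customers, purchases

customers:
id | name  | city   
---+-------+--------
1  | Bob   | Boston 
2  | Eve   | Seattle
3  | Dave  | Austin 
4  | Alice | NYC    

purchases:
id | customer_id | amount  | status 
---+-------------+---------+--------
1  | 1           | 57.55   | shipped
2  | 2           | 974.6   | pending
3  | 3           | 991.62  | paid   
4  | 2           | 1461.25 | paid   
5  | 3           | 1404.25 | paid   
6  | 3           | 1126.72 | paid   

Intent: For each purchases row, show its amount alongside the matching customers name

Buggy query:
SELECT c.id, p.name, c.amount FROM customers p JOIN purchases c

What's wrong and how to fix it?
Bug: Missing join condition: each purchases row is matched to all customers rows instead of just its own

Fix: Add ON c.customer_id = p.id to the JOIN

Corrected query:
SELECT c.id, p.name, c.amount FROM customers p JOIN purchases c ON c.customer_id = p.id

Result:
id | name | amount 
---+------+--------
1  | Bob  | 57.55  
2  | Eve  | 974.6  
3  | Dave | 991.62 
4  | Eve  | 1461.25
5  | Dave | 1404.25
6  | Dave | 1126.72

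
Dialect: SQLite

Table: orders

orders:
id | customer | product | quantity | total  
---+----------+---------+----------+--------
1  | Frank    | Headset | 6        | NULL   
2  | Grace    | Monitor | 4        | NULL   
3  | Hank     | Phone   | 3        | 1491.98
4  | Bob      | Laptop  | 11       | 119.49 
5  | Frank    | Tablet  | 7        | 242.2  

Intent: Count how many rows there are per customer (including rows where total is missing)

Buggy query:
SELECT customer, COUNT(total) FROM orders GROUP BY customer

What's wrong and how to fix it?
Bug: COUNT(column) counts non-NULL values only; rows with NULL total aren't counted

Fix: Replace COUNT(total) with COUNT(*)

Corrected query:
SELECT customer, COUNT(*) FROM orders GROUP BY customer

Result:
customer | COUNT(*)
---------+---------
Bob      | 1       
Frank    | 2       
Grace    | 1       
Hank     | 1       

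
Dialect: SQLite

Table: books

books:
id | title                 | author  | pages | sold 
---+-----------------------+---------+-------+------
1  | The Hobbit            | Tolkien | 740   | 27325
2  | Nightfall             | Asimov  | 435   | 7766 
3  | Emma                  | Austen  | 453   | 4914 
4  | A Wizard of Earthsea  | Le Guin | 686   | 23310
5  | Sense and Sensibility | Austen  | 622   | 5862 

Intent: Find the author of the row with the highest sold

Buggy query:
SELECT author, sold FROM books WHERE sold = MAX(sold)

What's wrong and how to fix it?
Bug: WHERE is evaluated per row; an aggregate over the whole table isn't defined there

Fix: Wrap MAX in a scalar subquery so WHERE compares against a single value

Corrected query:
SELECT author, sold FROM books WHERE sold = (SELECT MAX(sold) FROM books)

Result:
author  | sold 
--------+------
Tolkien | 27325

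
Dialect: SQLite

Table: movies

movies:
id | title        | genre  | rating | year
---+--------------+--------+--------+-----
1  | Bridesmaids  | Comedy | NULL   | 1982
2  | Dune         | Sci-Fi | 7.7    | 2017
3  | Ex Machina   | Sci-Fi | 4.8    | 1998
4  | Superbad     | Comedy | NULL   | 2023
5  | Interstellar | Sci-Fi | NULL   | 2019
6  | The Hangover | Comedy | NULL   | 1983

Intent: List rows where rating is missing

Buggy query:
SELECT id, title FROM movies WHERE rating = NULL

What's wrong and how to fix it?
Bug: '= NULL' is always unknown in SQL three-valued logic, so no rows match

Fix: Replace '= NULL' with 'IS NULL'

Corrected query:
SELECT id, title FROM movies WHERE rating IS NULL

Result:
id | title       
---+-------------
1  | Bridesmaids 
4  | Superbad    
5  | Interstellar
6  | The Hangover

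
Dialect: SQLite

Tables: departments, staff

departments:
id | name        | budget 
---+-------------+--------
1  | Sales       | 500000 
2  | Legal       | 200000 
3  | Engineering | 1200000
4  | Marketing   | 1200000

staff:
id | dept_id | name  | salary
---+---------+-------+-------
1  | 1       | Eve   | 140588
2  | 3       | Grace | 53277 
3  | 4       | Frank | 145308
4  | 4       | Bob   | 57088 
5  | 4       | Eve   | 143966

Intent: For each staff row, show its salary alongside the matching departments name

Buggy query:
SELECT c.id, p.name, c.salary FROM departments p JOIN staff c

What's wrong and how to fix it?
Bug: Missing join condition: each staff row is matched to all departments rows instead of just its own

Fix: Specify the join condition linking the foreign key to the parent id

Corrected query:
SELECT c.id, p.name, c.salary FROM departments p JOIN staff c ON c.dept_id = p.id

Result:
id | name        | salary
---+-------------+-------
1  | Sales       | 140588
2  | Engineering | 53277 
3  | Marketing   | 145308
4  | Marketing   | 57088 
5  | Marketing   | 143966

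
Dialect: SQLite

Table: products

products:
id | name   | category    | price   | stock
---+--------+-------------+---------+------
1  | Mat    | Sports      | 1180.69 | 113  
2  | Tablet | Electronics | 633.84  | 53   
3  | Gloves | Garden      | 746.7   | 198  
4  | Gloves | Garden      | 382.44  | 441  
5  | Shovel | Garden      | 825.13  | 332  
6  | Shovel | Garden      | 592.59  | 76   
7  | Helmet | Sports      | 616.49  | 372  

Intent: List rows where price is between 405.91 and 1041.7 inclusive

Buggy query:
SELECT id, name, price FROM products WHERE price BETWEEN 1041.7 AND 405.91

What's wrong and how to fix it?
Bug: The bounds are reversed; BETWEEN a AND b requires a <= b to match anything

Fix: Write BETWEEN 405.91 AND 1041.7

Corrected query:
SELECT id, name, price FROM products WHERE price BETWEEN 405.91 AND 1041.7

Result:
id | name   | price 
---+--------+-------
2  | Tablet | 633.84
3  | Gloves | 746.7 
5  | Shovel | 825.13
6  | Shovel | 592.59
7  | Helmet | 616.49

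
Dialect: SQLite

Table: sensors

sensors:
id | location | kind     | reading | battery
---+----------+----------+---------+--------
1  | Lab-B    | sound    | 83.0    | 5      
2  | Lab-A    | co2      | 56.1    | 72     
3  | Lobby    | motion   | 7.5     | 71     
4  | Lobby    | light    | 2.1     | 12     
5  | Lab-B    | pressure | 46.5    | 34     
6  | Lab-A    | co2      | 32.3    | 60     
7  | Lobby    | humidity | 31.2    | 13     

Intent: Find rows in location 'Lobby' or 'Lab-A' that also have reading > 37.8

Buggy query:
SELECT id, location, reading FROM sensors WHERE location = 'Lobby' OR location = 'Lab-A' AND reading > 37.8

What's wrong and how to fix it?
Bug: AND binds tighter than OR, so this parses as location = 'Lobby' OR (location = 'Lab-A' AND reading > 37.8)

Fix: Add parentheses around the OR so the AND applies to both alternatives

Corrected query:
SELECT id, location, reading FROM sensors WHERE (location = 'Lobby' OR location = 'Lab-A') AND reading > 37.8

Result:
id | location | reading
---+----------+--------
2  | Lab-A    | 56.1   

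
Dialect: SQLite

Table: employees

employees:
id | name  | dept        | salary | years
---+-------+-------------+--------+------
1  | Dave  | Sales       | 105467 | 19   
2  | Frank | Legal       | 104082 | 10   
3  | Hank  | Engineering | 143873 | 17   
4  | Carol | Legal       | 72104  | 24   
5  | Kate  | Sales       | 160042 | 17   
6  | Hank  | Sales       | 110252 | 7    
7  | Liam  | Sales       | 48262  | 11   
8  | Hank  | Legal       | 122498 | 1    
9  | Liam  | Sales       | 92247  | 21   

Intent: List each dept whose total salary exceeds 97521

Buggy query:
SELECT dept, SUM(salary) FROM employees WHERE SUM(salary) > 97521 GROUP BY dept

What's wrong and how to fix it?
Bug: WHERE runs before GROUP BY, so aggregates aren't available there

Fix: Move the aggregate condition to a HAVING clause

Corrected query:
SELECT dept, SUM(salary) FROM employees GROUP BY dept HAVING SUM(salary) > 97521

Result:
dept        | SUM(salary)
------------+------------
Engineering | 143873     
Legal       | 298684     
Sales       | 516270     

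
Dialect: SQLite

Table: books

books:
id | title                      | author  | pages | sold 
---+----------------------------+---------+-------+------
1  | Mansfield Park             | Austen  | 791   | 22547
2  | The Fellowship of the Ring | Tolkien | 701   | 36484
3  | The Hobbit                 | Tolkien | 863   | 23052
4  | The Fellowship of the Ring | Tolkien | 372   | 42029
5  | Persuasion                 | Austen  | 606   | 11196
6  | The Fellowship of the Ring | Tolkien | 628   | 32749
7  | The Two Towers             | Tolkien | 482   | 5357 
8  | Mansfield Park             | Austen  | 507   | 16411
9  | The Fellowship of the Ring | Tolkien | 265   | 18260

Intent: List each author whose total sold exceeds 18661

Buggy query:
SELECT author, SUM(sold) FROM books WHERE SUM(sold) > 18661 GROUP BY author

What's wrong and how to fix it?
Bug: Aggregate functions cannot appear in a WHERE clause

Fix: Use HAVING (which filters groups after aggregation) instead of WHERE

Corrected query:
SELECT author, SUM(sold) FROM books GROUP BY author HAVING SUM(sold) > 18661

Result:
author  | SUM(sold)
--------+----------
Austen  | 50154    
Tolkien | 157931   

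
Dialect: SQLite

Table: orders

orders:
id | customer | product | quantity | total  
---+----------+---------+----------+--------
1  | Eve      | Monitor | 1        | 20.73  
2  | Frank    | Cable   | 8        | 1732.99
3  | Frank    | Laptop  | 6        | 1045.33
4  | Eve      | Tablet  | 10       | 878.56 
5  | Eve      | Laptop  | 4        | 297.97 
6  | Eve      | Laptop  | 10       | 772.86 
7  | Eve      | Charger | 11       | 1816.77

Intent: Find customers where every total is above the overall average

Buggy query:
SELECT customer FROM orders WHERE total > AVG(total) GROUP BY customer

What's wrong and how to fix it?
Bug: AVG() is an aggregate; it can't sit directly in WHERE

Fix: Compute the overall average in a scalar subquery and compare each group's MIN against it in HAVING

Corrected query:
SELECT customer FROM orders GROUP BY customer HAVING MIN(total) > (SELECT AVG(total) FROM orders)

Result:
customer
--------
Frank   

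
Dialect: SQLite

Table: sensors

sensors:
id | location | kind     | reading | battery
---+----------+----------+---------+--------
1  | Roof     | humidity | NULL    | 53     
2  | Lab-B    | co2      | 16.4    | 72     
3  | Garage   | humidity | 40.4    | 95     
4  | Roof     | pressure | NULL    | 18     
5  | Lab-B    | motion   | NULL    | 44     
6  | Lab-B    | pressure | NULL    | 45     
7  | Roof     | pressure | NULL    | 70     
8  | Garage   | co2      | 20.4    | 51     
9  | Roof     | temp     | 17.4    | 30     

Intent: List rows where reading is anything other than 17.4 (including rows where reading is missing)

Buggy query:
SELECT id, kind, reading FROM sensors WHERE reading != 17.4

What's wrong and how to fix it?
Bug: 'reading != 17.4' is unknown when reading is NULL, so NULL rows are silently excluded

Fix: Handle NULL separately with IS NULL alongside the inequality

Corrected query:
SELECT id, kind, reading FROM sensors WHERE reading != 17.4 OR reading IS NULL

Result:
id | kind     | reading
---+----------+--------
1  | humidity | NULL   
2  | co2      | 16.4   
3  | humidity | 40.4   
4  | pressure | NULL   
5  | motion   | NULL   
6  | pressure | NULL   
7  | pressure | NULL   
8  | co2      | 20.4   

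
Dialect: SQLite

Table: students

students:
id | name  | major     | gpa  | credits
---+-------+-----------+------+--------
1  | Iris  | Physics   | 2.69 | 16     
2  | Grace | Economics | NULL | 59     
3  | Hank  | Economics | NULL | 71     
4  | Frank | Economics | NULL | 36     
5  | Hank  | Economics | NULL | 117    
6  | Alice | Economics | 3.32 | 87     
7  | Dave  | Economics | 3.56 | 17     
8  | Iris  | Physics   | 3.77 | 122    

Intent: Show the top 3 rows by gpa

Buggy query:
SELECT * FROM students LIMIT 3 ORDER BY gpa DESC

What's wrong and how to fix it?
Bug: LIMIT must come after ORDER BY

Fix: Swap the clauses: ORDER BY first, then LIMIT

Corrected query:
SELECT * FROM students ORDER BY gpa DESC LIMIT 3

Result:
id | name  | major     | gpa  | credits
---+-------+-----------+------+--------
8  | Iris  | Physics   | 3.77 | 122    
7  | Dave  | Economics | 3.56 | 17     
6  | Alice | Economics | 3.32 | 87     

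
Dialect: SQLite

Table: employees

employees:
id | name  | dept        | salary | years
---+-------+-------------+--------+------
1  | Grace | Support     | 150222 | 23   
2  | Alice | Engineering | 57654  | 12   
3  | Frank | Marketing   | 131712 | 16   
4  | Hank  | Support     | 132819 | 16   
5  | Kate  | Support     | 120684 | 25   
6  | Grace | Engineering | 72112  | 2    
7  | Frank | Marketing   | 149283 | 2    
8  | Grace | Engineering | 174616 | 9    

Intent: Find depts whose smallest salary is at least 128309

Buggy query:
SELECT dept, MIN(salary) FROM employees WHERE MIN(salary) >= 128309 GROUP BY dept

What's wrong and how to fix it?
Bug: Aggregates like MIN are computed per group after WHERE runs

Fix: Use HAVING for the per-group MIN condition

Corrected query:
SELECT dept, MIN(salary) FROM employees GROUP BY dept HAVING MIN(salary) >= 128309

Result:
dept      | MIN(salary)
----------+------------
Marketing | 131712     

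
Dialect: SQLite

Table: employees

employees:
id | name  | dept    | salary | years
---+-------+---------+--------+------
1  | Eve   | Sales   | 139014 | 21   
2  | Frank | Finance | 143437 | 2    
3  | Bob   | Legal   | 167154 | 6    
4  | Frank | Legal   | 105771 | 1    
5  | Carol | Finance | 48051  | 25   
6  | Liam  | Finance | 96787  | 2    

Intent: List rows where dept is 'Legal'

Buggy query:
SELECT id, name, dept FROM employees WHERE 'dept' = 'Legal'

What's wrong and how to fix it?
Bug: 'dept' in single quotes is a string literal, not the column; the comparison is literal-vs-literal and never true

Fix: Reference the column as dept without single quotes

Corrected query:
SELECT id, name, dept FROM employees WHERE dept = 'Legal'

Result:
id | name  | dept 
---+-------+------
3  | Bob   | Legal
4  | Frank | Legal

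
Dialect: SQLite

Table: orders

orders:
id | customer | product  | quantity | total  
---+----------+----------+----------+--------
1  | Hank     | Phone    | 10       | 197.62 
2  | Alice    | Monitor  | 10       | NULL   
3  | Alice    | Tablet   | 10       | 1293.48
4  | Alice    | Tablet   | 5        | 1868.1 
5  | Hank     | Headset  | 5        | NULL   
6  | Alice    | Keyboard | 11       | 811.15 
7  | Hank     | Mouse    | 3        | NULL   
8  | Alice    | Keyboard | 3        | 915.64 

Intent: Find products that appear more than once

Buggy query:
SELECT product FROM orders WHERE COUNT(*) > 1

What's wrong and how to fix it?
Bug: COUNT(*) is an aggregate and cannot be used in WHERE

Fix: Group first, then use HAVING for the count condition

Corrected query:
SELECT product FROM orders GROUP BY product HAVING COUNT(*) > 1

Result:
product 
--------
Keyboard
Tablet  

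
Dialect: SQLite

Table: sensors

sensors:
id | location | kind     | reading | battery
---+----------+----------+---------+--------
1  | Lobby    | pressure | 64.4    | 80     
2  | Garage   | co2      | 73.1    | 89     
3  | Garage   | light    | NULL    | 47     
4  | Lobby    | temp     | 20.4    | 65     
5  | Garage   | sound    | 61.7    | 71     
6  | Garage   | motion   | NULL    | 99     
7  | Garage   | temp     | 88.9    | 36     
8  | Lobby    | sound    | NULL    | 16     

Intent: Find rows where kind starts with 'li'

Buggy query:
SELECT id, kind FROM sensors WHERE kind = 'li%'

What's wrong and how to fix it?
Bug: '=' compares the literal string including the % character; pattern matching needs LIKE

Fix: Use LIKE for wildcard pattern matching

Corrected query:
SELECT id, kind FROM sensors WHERE kind LIKE 'li%'

Result:
id | kind 
---+------
3  | light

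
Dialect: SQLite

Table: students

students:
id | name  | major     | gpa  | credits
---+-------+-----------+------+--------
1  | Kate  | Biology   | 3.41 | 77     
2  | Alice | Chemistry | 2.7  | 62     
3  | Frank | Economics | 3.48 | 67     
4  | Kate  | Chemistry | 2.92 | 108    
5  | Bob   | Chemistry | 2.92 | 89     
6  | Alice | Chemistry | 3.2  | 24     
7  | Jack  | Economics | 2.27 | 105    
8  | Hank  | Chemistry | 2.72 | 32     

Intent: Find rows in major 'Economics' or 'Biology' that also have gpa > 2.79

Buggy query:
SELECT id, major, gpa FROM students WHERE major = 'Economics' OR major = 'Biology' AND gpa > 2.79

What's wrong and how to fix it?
Bug: AND binds tighter than OR, so this parses as major = 'Economics' OR (major = 'Biology' AND gpa > 2.79)

Fix: Group the OR with parentheses (or use IN), then AND the threshold

Corrected query:
SELECT id, major, gpa FROM students WHERE (major = 'Economics' OR major = 'Biology') AND gpa > 2.79

Result:
id | major     | gpa 
---+-----------+-----
1  | Biology   | 3.41
3  | Economics | 3.48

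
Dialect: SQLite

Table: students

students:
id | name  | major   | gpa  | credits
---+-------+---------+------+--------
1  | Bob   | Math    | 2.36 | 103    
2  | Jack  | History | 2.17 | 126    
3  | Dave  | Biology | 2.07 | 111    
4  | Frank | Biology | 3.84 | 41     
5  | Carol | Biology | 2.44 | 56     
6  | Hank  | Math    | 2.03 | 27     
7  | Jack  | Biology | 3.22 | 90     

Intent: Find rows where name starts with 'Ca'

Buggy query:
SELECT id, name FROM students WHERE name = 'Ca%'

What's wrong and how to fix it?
Bug: Wildcards only work with LIKE; '=' treats '%' as a literal character

Fix: Replace '=' with LIKE so 'Ca%' is treated as a pattern

Corrected query:
SELECT id, name FROM students WHERE name LIKE 'Ca%'

Result:
id | name 
---+------
5  | Carol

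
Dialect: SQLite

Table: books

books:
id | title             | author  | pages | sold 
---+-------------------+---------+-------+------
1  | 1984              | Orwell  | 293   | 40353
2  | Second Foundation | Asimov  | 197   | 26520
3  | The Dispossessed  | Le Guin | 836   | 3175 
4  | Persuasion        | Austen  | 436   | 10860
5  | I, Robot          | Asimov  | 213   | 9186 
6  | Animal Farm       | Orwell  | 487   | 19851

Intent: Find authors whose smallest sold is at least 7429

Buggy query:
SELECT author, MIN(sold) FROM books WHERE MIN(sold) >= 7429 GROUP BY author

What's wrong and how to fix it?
Bug: MIN() in WHERE is a misuse of aggregate

Fix: Use HAVING for the per-group MIN condition

Corrected query:
SELECT author, MIN(sold) FROM books GROUP BY author HAVING MIN(sold) >= 7429

Result:
author | MIN(sold)
-------+----------
Asimov | 9186     
Austen | 10860    
Orwell | 19851    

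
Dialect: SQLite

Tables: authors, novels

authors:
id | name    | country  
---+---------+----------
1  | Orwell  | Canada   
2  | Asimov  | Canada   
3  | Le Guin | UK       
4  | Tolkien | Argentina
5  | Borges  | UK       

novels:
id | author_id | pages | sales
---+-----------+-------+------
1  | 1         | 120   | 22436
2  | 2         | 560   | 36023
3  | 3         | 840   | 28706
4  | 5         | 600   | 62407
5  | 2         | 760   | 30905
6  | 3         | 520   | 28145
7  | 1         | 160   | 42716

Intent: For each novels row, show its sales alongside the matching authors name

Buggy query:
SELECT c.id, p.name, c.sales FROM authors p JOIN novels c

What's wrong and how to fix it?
Bug: JOIN with no ON clause produces a cartesian product; every novels row pairs with every authors row

Fix: Add ON c.author_id = p.id to the JOIN

Corrected query:
SELECT c.id, p.name, c.sales FROM authors p JOIN novels c ON c.author_id = p.id

Result:
id | name    | sales
---+---------+------
1  | Orwell  | 22436
2  | Asimov  | 36023
3  | Le Guin | 28706
4  | Borges  | 62407
5  | Asimov  | 30905
6  | Le Guin | 28145
7  | Orwell  | 42716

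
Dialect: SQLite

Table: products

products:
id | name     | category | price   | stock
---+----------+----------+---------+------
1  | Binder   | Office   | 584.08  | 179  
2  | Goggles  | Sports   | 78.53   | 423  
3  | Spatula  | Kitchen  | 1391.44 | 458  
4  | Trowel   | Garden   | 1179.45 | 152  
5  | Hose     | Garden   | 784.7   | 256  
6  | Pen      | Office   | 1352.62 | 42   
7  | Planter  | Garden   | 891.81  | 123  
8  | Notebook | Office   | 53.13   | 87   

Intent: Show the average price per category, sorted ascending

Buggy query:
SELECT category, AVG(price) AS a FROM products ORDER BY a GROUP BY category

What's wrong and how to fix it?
Bug: ORDER BY appears before GROUP BY; SQL clause order requires GROUP BY first

Fix: Reorder: SELECT … FROM … GROUP BY … ORDER BY …

Corrected query:
SELECT category, AVG(price) AS a FROM products GROUP BY category ORDER BY a

Result:
category | a         
---------+-----------
Sports   | 78.53     
Office   | 663.276667
Garden   | 951.986667
Kitchen  | 1391.44   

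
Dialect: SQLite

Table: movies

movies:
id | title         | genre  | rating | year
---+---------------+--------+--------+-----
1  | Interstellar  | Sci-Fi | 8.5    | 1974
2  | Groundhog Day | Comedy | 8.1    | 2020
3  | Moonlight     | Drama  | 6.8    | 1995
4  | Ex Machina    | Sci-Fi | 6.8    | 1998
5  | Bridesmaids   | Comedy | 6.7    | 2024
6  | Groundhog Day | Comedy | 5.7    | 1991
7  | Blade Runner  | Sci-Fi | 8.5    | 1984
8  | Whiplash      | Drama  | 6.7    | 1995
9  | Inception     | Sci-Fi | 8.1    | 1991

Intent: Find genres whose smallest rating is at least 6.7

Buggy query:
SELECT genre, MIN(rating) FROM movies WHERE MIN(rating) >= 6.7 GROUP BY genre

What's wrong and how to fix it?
Bug: MIN() in WHERE is a misuse of aggregate

Fix: Use HAVING for the per-group MIN condition

Corrected query:
SELECT genre, MIN(rating) FROM movies GROUP BY genre HAVING MIN(rating) >= 6.7

Result:
genre  | MIN(rating)
-------+------------
Drama  | 6.7        
Sci-Fi | 6.8        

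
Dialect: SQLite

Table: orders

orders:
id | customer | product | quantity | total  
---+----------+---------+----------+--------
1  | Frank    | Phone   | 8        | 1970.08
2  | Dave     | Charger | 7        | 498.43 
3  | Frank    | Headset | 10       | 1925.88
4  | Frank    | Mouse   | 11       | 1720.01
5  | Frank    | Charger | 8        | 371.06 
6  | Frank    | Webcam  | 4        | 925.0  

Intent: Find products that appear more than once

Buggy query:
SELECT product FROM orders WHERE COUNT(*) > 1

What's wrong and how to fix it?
Bug: WHERE can't reference COUNT(*); aggregates are computed after WHERE

Fix: GROUP BY product, then filter groups with HAVING COUNT(*) > 1

Corrected query:
SELECT product FROM orders GROUP BY product HAVING COUNT(*) > 1

Result:
product
-------
Charger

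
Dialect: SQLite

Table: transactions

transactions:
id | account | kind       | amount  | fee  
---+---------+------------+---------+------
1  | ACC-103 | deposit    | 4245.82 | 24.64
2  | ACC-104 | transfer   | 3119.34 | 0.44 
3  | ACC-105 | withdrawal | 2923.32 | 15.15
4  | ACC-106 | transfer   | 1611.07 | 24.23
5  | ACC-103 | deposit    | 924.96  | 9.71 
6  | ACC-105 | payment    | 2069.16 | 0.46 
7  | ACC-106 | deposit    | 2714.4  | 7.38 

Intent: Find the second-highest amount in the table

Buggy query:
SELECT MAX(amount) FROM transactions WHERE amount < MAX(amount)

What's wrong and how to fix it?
Bug: MAX(amount) on the right of the comparison is an aggregate-in-WHERE error

Fix: Compute the overall MAX in a subquery, then take MAX of rows below it

Corrected query:
SELECT MAX(amount) FROM transactions WHERE amount < (SELECT MAX(amount) FROM transactions)

Result:
MAX(amount)
-----------
3119.34    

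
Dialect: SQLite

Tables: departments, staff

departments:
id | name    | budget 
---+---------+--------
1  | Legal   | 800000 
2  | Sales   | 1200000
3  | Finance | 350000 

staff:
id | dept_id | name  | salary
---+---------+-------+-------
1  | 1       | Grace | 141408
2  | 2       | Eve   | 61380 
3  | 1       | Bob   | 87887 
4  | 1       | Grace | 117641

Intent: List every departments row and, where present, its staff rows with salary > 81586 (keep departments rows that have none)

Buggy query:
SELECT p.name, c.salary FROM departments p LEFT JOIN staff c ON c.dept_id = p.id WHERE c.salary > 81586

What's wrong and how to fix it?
Bug: Filtering c.salary in WHERE discards the NULL rows produced by LEFT JOIN, turning it into an inner join

Fix: Move the right-table condition into the ON clause so unmatched parents are kept

Corrected query:
SELECT p.name, c.salary FROM departments p LEFT JOIN staff c ON c.dept_id = p.id AND c.salary > 81586

Result:
name    | salary
--------+-------
Legal   | 87887 
Legal   | 117641
Legal   | 141408
Sales   | NULL  
Finance | NULL  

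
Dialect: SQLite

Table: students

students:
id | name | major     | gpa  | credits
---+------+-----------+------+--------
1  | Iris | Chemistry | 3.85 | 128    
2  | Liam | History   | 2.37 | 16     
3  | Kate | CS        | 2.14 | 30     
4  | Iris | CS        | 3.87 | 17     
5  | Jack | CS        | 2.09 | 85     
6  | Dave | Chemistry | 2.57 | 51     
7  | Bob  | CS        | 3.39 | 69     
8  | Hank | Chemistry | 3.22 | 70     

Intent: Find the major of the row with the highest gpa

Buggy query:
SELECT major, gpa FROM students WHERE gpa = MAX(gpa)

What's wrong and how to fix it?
Bug: MAX(gpa) is an aggregate and cannot be used directly in WHERE

Fix: Use a subquery: WHERE gpa = (SELECT MAX(gpa) FROM students)

Corrected query:
SELECT major, gpa FROM students WHERE gpa = (SELECT MAX(gpa) FROM students)

Result:
major | gpa 
------+-----
CS    | 3.87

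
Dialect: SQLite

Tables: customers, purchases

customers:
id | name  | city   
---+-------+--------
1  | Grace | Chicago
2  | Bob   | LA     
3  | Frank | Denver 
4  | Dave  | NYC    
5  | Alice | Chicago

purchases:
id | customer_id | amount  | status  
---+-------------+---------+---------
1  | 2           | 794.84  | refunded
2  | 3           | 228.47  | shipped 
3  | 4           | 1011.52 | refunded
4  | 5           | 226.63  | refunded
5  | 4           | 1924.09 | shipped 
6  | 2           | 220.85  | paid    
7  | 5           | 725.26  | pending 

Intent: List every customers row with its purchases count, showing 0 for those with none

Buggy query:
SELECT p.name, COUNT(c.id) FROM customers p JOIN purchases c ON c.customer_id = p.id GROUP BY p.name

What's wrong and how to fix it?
Bug: An inner join excludes parents with zero children

Fix: Switch to LEFT JOIN to retain unmatched parent rows

Corrected query:
SELECT p.name, COUNT(c.id) FROM customers p LEFT JOIN purchases c ON c.customer_id = p.id GROUP BY p.name

Result:
name  | COUNT(c.id)
------+------------
Alice | 2          
Bob   | 2          
Dave  | 2          
Frank | 1          
Grace | 0          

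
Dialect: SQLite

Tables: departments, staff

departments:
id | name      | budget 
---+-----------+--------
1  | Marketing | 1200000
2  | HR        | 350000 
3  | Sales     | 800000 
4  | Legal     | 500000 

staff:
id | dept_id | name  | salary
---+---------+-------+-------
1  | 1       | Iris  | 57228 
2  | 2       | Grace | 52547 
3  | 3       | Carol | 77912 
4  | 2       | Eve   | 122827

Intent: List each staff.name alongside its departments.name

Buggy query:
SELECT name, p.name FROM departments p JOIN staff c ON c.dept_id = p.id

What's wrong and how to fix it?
Bug: 'name' exists in both joined tables, so the database can't tell which one is meant

Fix: Qualify the column with its table alias (c.name)

Corrected query:
SELECT c.name, p.name FROM departments p JOIN staff c ON c.dept_id = p.id

Result:
name  | name     
------+----------
Iris  | Marketing
Grace | HR       
Carol | Sales    
Eve   | HR       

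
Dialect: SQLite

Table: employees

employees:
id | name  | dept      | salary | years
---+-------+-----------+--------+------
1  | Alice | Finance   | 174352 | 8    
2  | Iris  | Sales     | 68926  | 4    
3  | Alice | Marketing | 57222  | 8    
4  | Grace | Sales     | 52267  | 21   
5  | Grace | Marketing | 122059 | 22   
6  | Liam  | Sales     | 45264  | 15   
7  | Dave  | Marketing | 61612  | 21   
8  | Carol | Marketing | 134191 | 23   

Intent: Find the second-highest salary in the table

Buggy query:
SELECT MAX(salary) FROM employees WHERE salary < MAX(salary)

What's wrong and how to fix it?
Bug: MAX(salary) on the right of the comparison is an aggregate-in-WHERE error

Fix: Compute the overall MAX in a subquery, then take MAX of rows below it

Corrected query:
SELECT MAX(salary) FROM employees WHERE salary < (SELECT MAX(salary) FROM employees)

Result:
MAX(salary)
-----------
134191     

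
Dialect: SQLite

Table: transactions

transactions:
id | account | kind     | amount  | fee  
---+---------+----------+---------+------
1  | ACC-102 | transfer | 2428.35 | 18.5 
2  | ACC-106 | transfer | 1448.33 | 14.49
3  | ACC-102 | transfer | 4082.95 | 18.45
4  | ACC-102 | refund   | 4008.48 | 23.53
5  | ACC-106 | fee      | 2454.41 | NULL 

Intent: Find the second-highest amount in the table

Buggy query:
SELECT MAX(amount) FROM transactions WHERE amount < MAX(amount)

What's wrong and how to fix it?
Bug: The inner MAX is an aggregate inside WHERE, which is not allowed

Fix: Put the inner MAX in a scalar subquery

Corrected query:
SELECT MAX(amount) FROM transactions WHERE amount < (SELECT MAX(amount) FROM transactions)

Result:
MAX(amount)
-----------
4008.48    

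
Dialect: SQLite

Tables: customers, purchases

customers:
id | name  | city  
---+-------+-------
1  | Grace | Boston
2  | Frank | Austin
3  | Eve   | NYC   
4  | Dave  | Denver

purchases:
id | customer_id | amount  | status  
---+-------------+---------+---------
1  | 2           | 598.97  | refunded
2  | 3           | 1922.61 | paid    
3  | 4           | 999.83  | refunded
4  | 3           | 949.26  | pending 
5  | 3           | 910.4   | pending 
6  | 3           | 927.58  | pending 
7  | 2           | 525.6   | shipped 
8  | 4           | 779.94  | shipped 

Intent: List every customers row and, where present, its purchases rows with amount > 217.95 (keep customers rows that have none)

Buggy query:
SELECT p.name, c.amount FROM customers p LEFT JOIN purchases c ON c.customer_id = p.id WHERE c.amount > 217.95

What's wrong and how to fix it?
Bug: Filtering c.amount in WHERE discards the NULL rows produced by LEFT JOIN, turning it into an inner join

Fix: Put 'c.amount > 217.95' in the JOIN's ON clause instead of WHERE

Corrected query:
SELECT p.name, c.amount FROM customers p LEFT JOIN purchases c ON c.customer_id = p.id AND c.amount > 217.95

Result:
name  | amount 
------+--------
Grace | NULL   
Frank | 525.6  
Frank | 598.97 
Eve   | 910.4  
Eve   | 927.58 
Eve   | 949.26 
Eve   | 1922.61
Dave  | 779.94 
Dave  | 999.83 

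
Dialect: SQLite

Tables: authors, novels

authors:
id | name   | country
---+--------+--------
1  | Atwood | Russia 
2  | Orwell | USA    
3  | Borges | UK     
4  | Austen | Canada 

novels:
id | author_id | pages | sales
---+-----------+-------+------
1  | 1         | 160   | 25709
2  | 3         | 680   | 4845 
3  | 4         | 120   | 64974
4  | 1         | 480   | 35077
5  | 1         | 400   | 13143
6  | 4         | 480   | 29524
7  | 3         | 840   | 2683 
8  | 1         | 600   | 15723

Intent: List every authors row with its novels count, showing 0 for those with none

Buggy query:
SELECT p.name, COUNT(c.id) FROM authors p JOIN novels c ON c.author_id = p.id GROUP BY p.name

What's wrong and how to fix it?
Bug: An inner join excludes parents with zero children

Fix: Switch to LEFT JOIN to retain unmatched parent rows

Corrected query:
SELECT p.name, COUNT(c.id) FROM authors p LEFT JOIN novels c ON c.author_id = p.id GROUP BY p.name

Result:
name   | COUNT(c.id)
-------+------------
Atwood | 4          
Austen | 2          
Borges | 2          
Orwell | 0          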